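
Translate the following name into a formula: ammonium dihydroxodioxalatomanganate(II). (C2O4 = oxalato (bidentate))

Ligands: 2 oxalato (C2O4, -2), 2 hydroxo (OH, -1). Ligand charge sum = -6.
Charge balance with ammonium (+1) requires 1 complex ion per 4 ammonium.

(NH4)4[Mn(C2O4)2(OH)2]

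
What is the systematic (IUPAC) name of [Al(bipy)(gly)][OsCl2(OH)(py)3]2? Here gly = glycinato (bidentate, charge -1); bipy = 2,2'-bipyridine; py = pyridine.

Both ions are complex: the cation is named first with the plain metal name, the anion second with the -ate form; each ion's ligands are alphabetised independently.
Aluminium is always +3 in its complexes; the cation's ligand charges sum to -1, so the complex cation is 2+.
With 2 anions per cation, each anion must be 2/2 = 1−.
Anion: ligand charges sum to -3; for the ion to be 1−, Os = +2.

(2,2'-bipyridine)(glycinato)aluminium(III) dichlorohydroxotris(pyridine)osmate(II)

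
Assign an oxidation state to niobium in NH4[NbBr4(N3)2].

1 ammonium outside the brackets (+1 each) → the complex ion is 1−.
Ligand charges: 4×Br = -4; 2×N3 = -2; sum -6.
Nb + (-6) = 1− ⇒ Nb is +5.

+5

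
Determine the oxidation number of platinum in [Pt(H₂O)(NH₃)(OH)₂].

+2

No counter-ion: the bracketed complex is neutral.
Ligand charges: 2×OH = -2; 1×NH3 neutral; 1×H2O neutral; sum -2.
Pt + (-2) = 0 ⇒ Pt is +2.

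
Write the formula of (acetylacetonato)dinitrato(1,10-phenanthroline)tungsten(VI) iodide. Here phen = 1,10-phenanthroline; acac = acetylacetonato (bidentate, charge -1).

Ligands: 1 1,10-phenanthroline (phen, neutral), 1 acetylacetonato (acac, -1), 2 nitrato (NO3, -1). Ligand charge sum = -3.
Charge balance with iodide (-1) requires 1 complex ion per 3 iodide.

[W(acac)(NO3)2(phen)]I3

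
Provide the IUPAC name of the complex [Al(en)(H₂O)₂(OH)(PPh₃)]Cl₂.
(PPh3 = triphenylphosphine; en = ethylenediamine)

diaqua(ethylenediamine)hydroxo(triphenylphosphine)aluminium(III) chloride

The 2 chloride counter-ions carry a total charge of -2, so each complex ion is 2+.
Ligand charges: 1×triphenylphosphine (neutral), 1×hydroxo (-1 each), 2×aqua (neutral), 1×ethylenediamine (neutral); total -1. So Al + (-1) = 2+, giving Al = +3.
Ligands are named alphabetically: aqua before ethylenediamine before hydroxo before triphenylphosphine.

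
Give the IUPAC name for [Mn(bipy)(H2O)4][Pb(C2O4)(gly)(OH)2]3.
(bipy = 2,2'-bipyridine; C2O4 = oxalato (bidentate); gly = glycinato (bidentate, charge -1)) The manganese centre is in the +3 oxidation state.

tetraaqua(2,2'-bipyridine)manganese(III) (glycinato)dihydroxooxalatoplumbate(IV)

Both ions are complex: the cation is named first with the plain metal name, the anion second with the -ate form; each ion's ligands are alphabetised independently.
Mn is given as +3; the cation's ligand charges sum to 0, so the complex cation is 3+.
With 3 anions per cation, each anion must be 3/3 = 1−.
Anion: ligand charges sum to -5; for the ion to be 1−, Pb = +4.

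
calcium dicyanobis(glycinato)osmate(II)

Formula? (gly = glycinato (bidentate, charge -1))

Ca[Os(CN)2(gly)2]

Ligands: 2 glycinato (gly, -1), 2 cyano (CN, -1). Ligand charge sum = -4.
With Os in oxidation state +2, the complex ion is [Os...]^2−.
Charge balance with calcium (+2) requires 1 complex ion per 1 calcium.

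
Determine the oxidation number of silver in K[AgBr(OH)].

+1

1 potassium outside the brackets (+1 each) → the complex ion is 1−.
Ligand charges: 1×Br = -1; 1×OH = -1; sum -2.
Ag + (-2) = 1− ⇒ Ag is +1.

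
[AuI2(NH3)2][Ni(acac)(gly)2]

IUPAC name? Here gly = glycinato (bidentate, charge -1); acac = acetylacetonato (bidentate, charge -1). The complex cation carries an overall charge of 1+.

diamminediiodogold(III) (acetylacetonato)bis(glycinato)nickelate(II)

The complex cation is given as 1+; its ligand charges sum to -2, so Au = +3.
A 1:1 salt means the anion carries the equal and opposite charge, 1−.
Anion: ligand charges sum to -3; for the ion to be 1−, Ni = +2.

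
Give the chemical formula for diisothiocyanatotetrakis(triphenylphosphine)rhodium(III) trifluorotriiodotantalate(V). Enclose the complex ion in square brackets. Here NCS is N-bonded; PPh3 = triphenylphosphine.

[Rh(NCS)2(PPh3)4][TaF3I3]

Cation [Rh…]: ligand charges -2, Rh(III) ⇒ ion charge 1+.
Anion [Ta…]: ligand charges -6, Ta(V) ⇒ ion charge 1−.
One 1+ cation balances one 1− anion.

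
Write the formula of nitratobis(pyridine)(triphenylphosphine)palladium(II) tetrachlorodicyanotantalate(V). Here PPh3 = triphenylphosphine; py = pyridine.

Cation [Pd…]: ligand charges -1, Pd(II) ⇒ ion charge 1+.
Anion [Ta…]: ligand charges -6, Ta(V) ⇒ ion charge 1−.
One 1+ cation balances one 1− anion.

[Pd(NO3)(PPh3)(py)2][TaCl4(CN)2]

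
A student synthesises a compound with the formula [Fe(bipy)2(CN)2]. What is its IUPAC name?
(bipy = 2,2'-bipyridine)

bis(2,2'-bipyridine)dicyanoiron(II)

There is no counter-ion, so the complex is neutral overall.
Ligand charges: 2×2,2'-bipyridine (neutral), 2×cyano (-1 each); total -2. So Fe + (-2) = 0, giving Fe = +2.
Ligands are named alphabetically: bipyridine before cyano.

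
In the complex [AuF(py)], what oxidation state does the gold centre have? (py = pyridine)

No counter-ion: the bracketed complex is neutral.
Ligand charges: 1×py neutral; 1×F = -1; sum -1.
Au + (-1) = 0 ⇒ Au is +1.

+1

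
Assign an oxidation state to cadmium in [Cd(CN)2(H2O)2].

+2

No counter-ion: the bracketed complex is neutral.
Ligand charges: 2×H2O neutral; 2×CN = -2; sum -2.
Cd + (-2) = 0 ⇒ Cd is +2.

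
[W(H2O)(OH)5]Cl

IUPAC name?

The 1 chloride counter-ion carries a total charge of -1, so each complex ion is 1+.
Ligand charges: 1×aqua (neutral), 5×hydroxo (-1 each); total -5. So W + (-5) = 1+, giving W = +6.
Ligands are named alphabetically: aqua before hydroxo.

aquapentahydroxotungsten(VI) chloride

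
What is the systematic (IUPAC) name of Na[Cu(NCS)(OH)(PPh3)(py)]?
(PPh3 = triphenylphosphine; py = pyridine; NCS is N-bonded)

The 1 sodium counter-ion carries a total charge of +1, so each complex ion is 1−.
Ligand charges: 1×triphenylphosphine (neutral), 1×pyridine (neutral), 1×hydroxo (-1 each), 1×isothiocyanato (-1 each); total -2. So Cu + (-2) = 1−, giving Cu = +1.
Ligands are named alphabetically: hydroxo before isothiocyanato before pyridine before triphenylphosphine.
The complex ion is anionic, so copper takes the -ate form cuprate(I).

sodium hydroxoisothiocyanato(pyridine)(triphenylphosphine)cuprate(I)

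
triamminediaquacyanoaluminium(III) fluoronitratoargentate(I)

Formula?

Cation [Al…]: ligand charges -1, Al(III) ⇒ ion charge 2+.
Anion [Ag…]: ligand charges -2, Ag(I) ⇒ ion charge 1−.

[Al(CN)(H2O)2(NH3)3][AgF(NO3)]2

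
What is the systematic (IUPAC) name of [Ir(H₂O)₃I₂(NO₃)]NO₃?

triaquadiiodonitratoiridium(IV) nitrate

The 1 nitrate counter-ion carries a total charge of -1, so each complex ion is 1+.
Ligand charges: 1×nitrato (-1 each), 2×iodo (-1 each), 3×aqua (neutral); total -3. So Ir + (-3) = 1+, giving Ir = +4.
Ligands are named alphabetically: aqua before iodo before nitrato.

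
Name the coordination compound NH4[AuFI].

The 1 ammonium counter-ion carries a total charge of +1, so each complex ion is 1−.
Ligand charges: 1×fluoro (-1 each), 1×iodo (-1 each); total -2. So Au + (-2) = 1−, giving Au = +1.
Ligands are named alphabetically: fluoro before iodo.
The complex ion is anionic, so gold takes the -ate form aurate(I).

ammonium fluoroiodoaurate(I)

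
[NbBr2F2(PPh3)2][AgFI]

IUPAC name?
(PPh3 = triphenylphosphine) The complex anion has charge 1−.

Both ions are complex: the cation is named first with the plain metal name, the anion second with the -ate form; each ion's ligands are alphabetised independently.
The complex anion is given as 1−; its ligand charges sum to -2, so Ag = +1.
A 1:1 salt means the cation carries the equal and opposite charge, 1+.
Cation: ligand charges sum to -4; for the ion to be 1+, Nb = +5.

dibromodifluorobis(triphenylphosphine)niobium(V) fluoroiodoargentate(I)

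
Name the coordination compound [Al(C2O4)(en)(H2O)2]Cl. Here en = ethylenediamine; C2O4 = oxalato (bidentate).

The 1 chloride counter-ion carries a total charge of -1, so each complex ion is 1+.
Ligand charges: 1×ethylenediamine (neutral), 2×aqua (neutral), 1×oxalato (-2 each); total -2. So Al + (-2) = 1+, giving Al = +3.
Ligands are named alphabetically: aqua before ethylenediamine before oxalato.

diaqua(ethylenediamine)oxalatoaluminium(III) chloride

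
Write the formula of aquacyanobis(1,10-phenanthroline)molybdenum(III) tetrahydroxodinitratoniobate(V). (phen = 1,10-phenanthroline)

[Mo(CN)(H2O)(phen)2][Nb(NO3)2(OH)4]2

Cation [Mo…]: ligand charges -1, Mo(III) ⇒ ion charge 2+.
Anion [Nb…]: ligand charges -6, Nb(V) ⇒ ion charge 1−.
One 2+ cation requires 2 of the 1− anion.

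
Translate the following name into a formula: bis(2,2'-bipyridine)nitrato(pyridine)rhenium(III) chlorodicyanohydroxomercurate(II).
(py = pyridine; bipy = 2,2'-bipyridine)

Cation [Re…]: ligand charges -1, Re(III) ⇒ ion charge 2+.
Anion [Hg…]: ligand charges -4, Hg(II) ⇒ ion charge 2−.

[Re(bipy)2(NO3)(py)][HgCl(CN)2(OH)]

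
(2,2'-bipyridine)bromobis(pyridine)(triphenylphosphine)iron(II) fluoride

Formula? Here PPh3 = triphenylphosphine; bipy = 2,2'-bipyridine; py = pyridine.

Ligands: 1 triphenylphosphine (PPh3, neutral), 1 2,2'-bipyridine (bipy, neutral), 1 bromo (Br, -1), 2 pyridine (py, neutral). Ligand charge sum = -1.
With Fe in oxidation state +2, the complex ion is [Fe...]^1+.
Charge balance with fluoride (-1) requires 1 complex ion per 1 fluoride.

[Fe(bipy)Br(PPh3)(py)2]F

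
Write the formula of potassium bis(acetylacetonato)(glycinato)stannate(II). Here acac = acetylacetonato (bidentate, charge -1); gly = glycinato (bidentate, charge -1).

Ligands: 2 acetylacetonato (acac, -1), 1 glycinato (gly, -1). Ligand charge sum = -3.
With Sn in oxidation state +2, the complex ion is [Sn...]^1−.
Charge balance with potassium (+1) requires 1 complex ion per 1 potassium.

K[Sn(acac)2(gly)]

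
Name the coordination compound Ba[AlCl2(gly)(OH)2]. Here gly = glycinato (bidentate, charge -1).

barium dichloro(glycinato)dihydroxoaluminate(III)

The 1 barium counter-ion carries a total charge of +2, so each complex ion is 2−.
Ligand charges: 2×chloro (-1 each), 2×hydroxo (-1 each), 1×glycinato (-1 each); total -5. So Al + (-5) = 2−, giving Al = +3.
Ligands are named alphabetically: chloro before glycinato before hydroxo.
The complex ion is anionic, so aluminium takes the -ate form aluminate(III).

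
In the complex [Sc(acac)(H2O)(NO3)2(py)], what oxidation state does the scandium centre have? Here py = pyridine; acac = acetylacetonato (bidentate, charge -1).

No counter-ion: the bracketed complex is neutral.
Ligand charges: 2×NO3 = -2; 1×py neutral; 1×H2O neutral; 1×acac = -1; sum -3.
Sc + (-3) = 0 ⇒ Sc is +3.

+3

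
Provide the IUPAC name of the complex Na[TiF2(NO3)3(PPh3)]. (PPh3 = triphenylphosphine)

sodium difluorotrinitrato(triphenylphosphine)titanate(IV)

The 1 sodium counter-ion carries a total charge of +1, so each complex ion is 1−.
Ligand charges: 1×triphenylphosphine (neutral), 2×fluoro (-1 each), 3×nitrato (-1 each); total -5. So Ti + (-5) = 1−, giving Ti = +4.
Ligands are named alphabetically: fluoro before nitrato before triphenylphosphine.
The complex ion is anionic, so titanium takes the -ate form titanate(IV).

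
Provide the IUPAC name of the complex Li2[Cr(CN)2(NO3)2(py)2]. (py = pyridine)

The 2 lithium counter-ions carry a total charge of +2, so each complex ion is 2−.
Ligand charges: 2×nitrato (-1 each), 2×pyridine (neutral), 2×cyano (-1 each); total -4. So Cr + (-4) = 2−, giving Cr = +2.
Ligands are named alphabetically: cyano before nitrato before pyridine.
The complex ion is anionic, so chromium takes the -ate form chromate(II).

lithium dicyanodinitratobis(pyridine)chromate(II)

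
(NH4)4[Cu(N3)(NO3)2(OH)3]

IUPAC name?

ammonium azidotrihydroxodinitratocuprate(II)

The 4 ammonium counter-ions carry a total charge of +4, so each complex ion is 4−.
Ligand charges: 2×nitrato (-1 each), 1×azido (-1 each), 3×hydroxo (-1 each); total -6. So Cu + (-6) = 4−, giving Cu = +2.
The complex ion is anionic, so copper takes the -ate form cuprate(II).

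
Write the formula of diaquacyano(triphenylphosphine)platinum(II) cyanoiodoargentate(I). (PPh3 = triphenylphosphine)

[Pt(CN)(H2O)2(PPh3)][Ag(CN)I]

Cation [Pt…]: ligand charges -1, Pt(II) ⇒ ion charge 1+.
Anion [Ag…]: ligand charges -2, Ag(I) ⇒ ion charge 1−.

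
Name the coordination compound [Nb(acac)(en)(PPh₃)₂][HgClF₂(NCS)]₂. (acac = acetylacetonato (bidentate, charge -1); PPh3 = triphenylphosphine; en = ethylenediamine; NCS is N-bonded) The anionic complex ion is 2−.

(acetylacetonato)(ethylenediamine)bis(triphenylphosphine)niobium(V) chlorodifluoroisothiocyanatomercurate(II)

The complex anion is given as 2−; its ligand charges sum to -4, so Hg = +2.
With 2 anions per cation, the cation must be 2×2 = 4+.
Cation: ligand charges sum to -1; for the ion to be 4+, Nb = +5.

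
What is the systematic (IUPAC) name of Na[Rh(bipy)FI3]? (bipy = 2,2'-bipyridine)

The 1 sodium counter-ion carries a total charge of +1, so each complex ion is 1−.
Ligand charges: 3×iodo (-1 each), 1×2,2'-bipyridine (neutral), 1×fluoro (-1 each); total -4. So Rh + (-4) = 1−, giving Rh = +3.
The complex ion is anionic, so rhodium takes the -ate form rhodate(III).

sodium (2,2'-bipyridine)fluorotriiodorhodate(III)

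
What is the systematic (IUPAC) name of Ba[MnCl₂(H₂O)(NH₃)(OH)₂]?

barium ammineaquadichlorodihydroxomanganate(II)

The 1 barium counter-ion carries a total charge of +2, so each complex ion is 2−.
Ligand charges: 2×chloro (-1 each), 1×aqua (neutral), 2×hydroxo (-1 each), 1×ammine (neutral); total -4. So Mn + (-4) = 2−, giving Mn = +2.
Ligands are named alphabetically: ammine before aqua before chloro before hydroxo.
The complex ion is anionic, so manganese takes the -ate form manganate(II).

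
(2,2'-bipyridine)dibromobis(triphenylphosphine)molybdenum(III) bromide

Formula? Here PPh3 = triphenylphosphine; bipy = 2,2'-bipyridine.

Ligands: 2 triphenylphosphine (PPh3, neutral), 1 2,2'-bipyridine (bipy, neutral), 2 bromo (Br, -1). Ligand charge sum = -2.
Charge balance with bromide (-1) requires 1 complex ion per 1 bromide.

[Mo(bipy)Br2(PPh3)2]Br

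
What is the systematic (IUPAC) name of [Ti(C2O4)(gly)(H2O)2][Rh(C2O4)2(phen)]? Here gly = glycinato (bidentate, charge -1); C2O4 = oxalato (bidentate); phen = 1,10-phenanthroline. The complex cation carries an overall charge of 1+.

The complex cation is given as 1+; its ligand charges sum to -3, so Ti = +4.
A 1:1 salt means the anion carries the equal and opposite charge, 1−.
Anion: ligand charges sum to -4; for the ion to be 1−, Rh = +3.

diaqua(glycinato)oxalatotitanium(IV) dioxalato(1,10-phenanthroline)rhodate(III)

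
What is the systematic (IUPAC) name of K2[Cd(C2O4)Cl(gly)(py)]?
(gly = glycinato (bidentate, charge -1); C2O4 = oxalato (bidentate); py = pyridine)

The 2 potassium counter-ions carry a total charge of +2, so each complex ion is 2−.
Ligand charges: 1×glycinato (-1 each), 1×oxalato (-2 each), 1×chloro (-1 each), 1×pyridine (neutral); total -4. So Cd + (-4) = 2−, giving Cd = +2.
Ligands are named alphabetically: chloro before glycinato before oxalato before pyridine.
The complex ion is anionic, so cadmium takes the -ate form cadmate(II).

potassium chloro(glycinato)oxalato(pyridine)cadmate(II)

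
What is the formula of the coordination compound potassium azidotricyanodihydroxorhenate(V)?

Ligands: 3 cyano (CN, -1), 2 hydroxo (OH, -1), 1 azido (N3, -1). Ligand charge sum = -6.
With Re in oxidation state +5, the complex ion is [Re...]^1−.
Charge balance with potassium (+1) requires 1 complex ion per 1 potassium.

K[Re(CN)3(N3)(OH)2]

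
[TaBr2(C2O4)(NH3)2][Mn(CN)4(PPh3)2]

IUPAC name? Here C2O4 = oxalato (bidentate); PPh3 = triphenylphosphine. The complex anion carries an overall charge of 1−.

diamminedibromooxalatotantalum(V) tetracyanobis(triphenylphosphine)manganate(III)

The complex anion is given as 1−; its ligand charges sum to -4, so Mn = +3.
A 1:1 salt means the cation carries the equal and opposite charge, 1+.
Cation: ligand charges sum to -4; for the ion to be 1+, Ta = +5.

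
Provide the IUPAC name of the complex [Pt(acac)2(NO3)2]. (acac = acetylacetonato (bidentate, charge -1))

bis(acetylacetonato)dinitratoplatinum(IV)

There is no counter-ion, so the complex is neutral overall.
Ligand charges: 2×nitrato (-1 each), 2×acetylacetonato (-1 each); total -4. So Pt + (-4) = 0, giving Pt = +4.
Ligands are named alphabetically: acetylacetonato before nitrato.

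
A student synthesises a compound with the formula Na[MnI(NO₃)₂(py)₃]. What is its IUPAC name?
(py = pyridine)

The 1 sodium counter-ion carries a total charge of +1, so each complex ion is 1−.
Ligand charges: 2×nitrato (-1 each), 1×iodo (-1 each), 3×pyridine (neutral); total -3. So Mn + (-3) = 1−, giving Mn = +2.
The complex ion is anionic, so manganese takes the -ate form manganate(II).

sodium iododinitratotris(pyridine)manganate(II)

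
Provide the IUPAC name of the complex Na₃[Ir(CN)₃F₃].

The 3 sodium counter-ions carry a total charge of +3, so each complex ion is 3−.
Ligand charges: 3×fluoro (-1 each), 3×cyano (-1 each); total -6. So Ir + (-6) = 3−, giving Ir = +3.
The complex ion is anionic, so iridium takes the -ate form iridate(III).

sodium tricyanotrifluoroiridate(III)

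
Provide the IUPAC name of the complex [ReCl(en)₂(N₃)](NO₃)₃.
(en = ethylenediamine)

The 3 nitrate counter-ions carry a total charge of -3, so each complex ion is 3+.
Ligand charges: 1×chloro (-1 each), 2×ethylenediamine (neutral), 1×azido (-1 each); total -2. So Re + (-2) = 3+, giving Re = +5.
Ligands are named alphabetically: azido before chloro before ethylenediamine.

azidochlorobis(ethylenediamine)rhenium(V) nitrate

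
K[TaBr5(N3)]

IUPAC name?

potassium azidopentabromotantalate(V)

The 1 potassium counter-ion carries a total charge of +1, so each complex ion is 1−.
Ligand charges: 1×azido (-1 each), 5×bromo (-1 each); total -6. So Ta + (-6) = 1−, giving Ta = +5.
The complex ion is anionic, so tantalum takes the -ate form tantalate(V).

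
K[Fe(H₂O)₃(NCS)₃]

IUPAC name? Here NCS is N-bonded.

The 1 potassium counter-ion carries a total charge of +1, so each complex ion is 1−.
Ligand charges: 3×isothiocyanato (-1 each), 3×aqua (neutral); total -3. So Fe + (-3) = 1−, giving Fe = +2.
The complex ion is anionic, so iron takes the -ate form ferrate(II).

potassium triaquatriisothiocyanatoferrate(II)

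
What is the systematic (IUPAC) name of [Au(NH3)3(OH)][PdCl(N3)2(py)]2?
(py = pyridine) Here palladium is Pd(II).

Pd is given as +2; the anion's ligand charges sum to -3, so the complex anion is 1−.
With 2 anions per cation, the cation must be 2×1 = 2+.
Cation: ligand charges sum to -1; for the ion to be 2+, Au = +3.

triamminehydroxogold(III) diazidochloro(pyridine)palladate(II)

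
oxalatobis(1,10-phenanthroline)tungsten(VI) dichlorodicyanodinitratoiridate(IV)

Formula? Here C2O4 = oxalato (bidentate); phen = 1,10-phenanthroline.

Cation [W…]: ligand charges -2, W(VI) ⇒ ion charge 4+.
Anion [Ir…]: ligand charges -6, Ir(IV) ⇒ ion charge 2−.
One 4+ cation requires 2 of the 2− anion.

[W(C2O4)(phen)2][IrCl2(CN)2(NO3)2]2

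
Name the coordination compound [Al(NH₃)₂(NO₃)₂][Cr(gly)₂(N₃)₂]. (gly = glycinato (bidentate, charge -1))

Both ions are complex: the cation is named first with the plain metal name, the anion second with the -ate form; each ion's ligands are alphabetised independently.
Aluminium is always +3 in its complexes; the cation's ligand charges sum to -2, so the complex cation is 1+.
A 1:1 salt means the anion carries the equal and opposite charge, 1−.
Anion: ligand charges sum to -4; for the ion to be 1−, Cr = +3.

diamminedinitratoaluminium(III) diazidobis(glycinato)chromate(III)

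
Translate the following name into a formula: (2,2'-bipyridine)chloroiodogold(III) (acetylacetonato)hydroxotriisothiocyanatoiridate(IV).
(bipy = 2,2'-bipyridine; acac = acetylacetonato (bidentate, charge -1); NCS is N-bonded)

Cation [Au…]: ligand charges -2, Au(III) ⇒ ion charge 1+.
Anion [Ir…]: ligand charges -5, Ir(IV) ⇒ ion charge 1−.
One 1+ cation balances one 1− anion.

[Au(bipy)ClI][Ir(acac)(NCS)3(OH)]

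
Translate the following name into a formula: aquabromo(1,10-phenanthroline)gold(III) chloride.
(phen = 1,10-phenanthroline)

Ligands: 1 aqua (H2O, neutral), 1 bromo (Br, -1), 1 1,10-phenanthroline (phen, neutral). Ligand charge sum = -1.
Charge balance with chloride (-1) requires 1 complex ion per 2 chloride.

[AuBr(H2O)(phen)]Cl2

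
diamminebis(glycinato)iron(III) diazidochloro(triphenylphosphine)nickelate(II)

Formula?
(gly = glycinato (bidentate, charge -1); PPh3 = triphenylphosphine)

[Fe(gly)2(NH3)2][NiCl(N3)2(PPh3)]

Cation [Fe…]: ligand charges -2, Fe(III) ⇒ ion charge 1+.
Anion [Ni…]: ligand charges -3, Ni(II) ⇒ ion charge 1−.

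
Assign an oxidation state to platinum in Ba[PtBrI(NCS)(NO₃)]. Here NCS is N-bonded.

1 barium outside the brackets (+2 each) → the complex ion is 2−.
Ligand charges: 1×NO3 = -1; 1×Br = -1; 1×NCS = -1; 1×I = -1; sum -4.
Pt + (-4) = 2− ⇒ Pt is +2.

+2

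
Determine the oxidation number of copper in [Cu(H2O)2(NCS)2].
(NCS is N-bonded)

No counter-ion: the bracketed complex is neutral.
Ligand charges: 2×NCS = -2; 2×H2O neutral; sum -2.
Cu + (-2) = 0 ⇒ Cu is +2.

+2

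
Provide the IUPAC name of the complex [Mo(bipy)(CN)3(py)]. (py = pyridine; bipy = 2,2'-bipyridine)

There is no counter-ion, so the complex is neutral overall.
Ligand charges: 1×pyridine (neutral), 1×2,2'-bipyridine (neutral), 3×cyano (-1 each); total -3. So Mo + (-3) = 0, giving Mo = +3.
Ligands are named alphabetically: bipyridine before cyano before pyridine.

(2,2'-bipyridine)tricyano(pyridine)molybdenum(III)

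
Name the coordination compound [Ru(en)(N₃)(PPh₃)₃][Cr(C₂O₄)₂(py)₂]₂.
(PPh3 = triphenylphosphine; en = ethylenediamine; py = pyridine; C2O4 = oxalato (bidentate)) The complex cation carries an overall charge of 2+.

azido(ethylenediamine)tris(triphenylphosphine)ruthenium(III) dioxalatobis(pyridine)chromate(III)

The complex cation is given as 2+; its ligand charges sum to -1, so Ru = +3.
With 2 anions per cation, each anion must be 2/2 = 1−.
Anion: ligand charges sum to -4; for the ion to be 1−, Cr = +3.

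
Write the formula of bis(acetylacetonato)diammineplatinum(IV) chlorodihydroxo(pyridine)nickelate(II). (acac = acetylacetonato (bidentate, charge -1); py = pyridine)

[Pt(acac)2(NH3)2][NiCl(OH)2(py)]2

Cation [Pt…]: ligand charges -2, Pt(IV) ⇒ ion charge 2+.
Anion [Ni…]: ligand charges -3, Ni(II) ⇒ ion charge 1−.
One 2+ cation requires 2 of the 1− anion.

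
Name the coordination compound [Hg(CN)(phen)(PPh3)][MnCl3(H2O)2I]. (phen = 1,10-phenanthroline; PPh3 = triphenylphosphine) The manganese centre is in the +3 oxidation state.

cyano(1,10-phenanthroline)(triphenylphosphine)mercury(II) diaquatrichloroiodomanganate(III)

Mn is given as +3; the anion's ligand charges sum to -4, so the complex anion is 1−.
A 1:1 salt means the cation carries the equal and opposite charge, 1+.
Cation: ligand charges sum to -1; for the ion to be 1+, Hg = +2.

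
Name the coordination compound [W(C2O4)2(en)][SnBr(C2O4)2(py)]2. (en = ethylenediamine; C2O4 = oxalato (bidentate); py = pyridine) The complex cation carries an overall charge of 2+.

(ethylenediamine)dioxalatotungsten(VI) bromodioxalato(pyridine)stannate(IV)

Both ions are complex: the cation is named first with the plain metal name, the anion second with the -ate form; each ion's ligands are alphabetised independently.
The complex cation is given as 2+; its ligand charges sum to -4, so W = +6.
With 2 anions per cation, each anion must be 2/2 = 1−.
Anion: ligand charges sum to -5; for the ion to be 1−, Sn = +4.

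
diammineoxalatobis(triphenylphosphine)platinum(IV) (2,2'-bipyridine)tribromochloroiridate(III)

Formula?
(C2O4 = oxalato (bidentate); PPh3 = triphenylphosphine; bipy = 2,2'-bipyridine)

[Pt(C2O4)(NH3)2(PPh3)2][Ir(bipy)Br3Cl]2

Cation [Pt…]: ligand charges -2, Pt(IV) ⇒ ion charge 2+.
Anion [Ir…]: ligand charges -4, Ir(III) ⇒ ion charge 1−.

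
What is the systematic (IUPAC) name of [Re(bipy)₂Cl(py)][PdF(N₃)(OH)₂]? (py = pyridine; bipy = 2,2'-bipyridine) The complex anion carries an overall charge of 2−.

bis(2,2'-bipyridine)chloro(pyridine)rhenium(III) azidofluorodihydroxopalladate(II)

Both ions are complex: the cation is named first with the plain metal name, the anion second with the -ate form; each ion's ligands are alphabetised independently.
The complex anion is given as 2−; its ligand charges sum to -4, so Pd = +2.
A 1:1 salt means the cation carries the equal and opposite charge, 2+.
Cation: ligand charges sum to -1; for the ion to be 2+, Re = +3.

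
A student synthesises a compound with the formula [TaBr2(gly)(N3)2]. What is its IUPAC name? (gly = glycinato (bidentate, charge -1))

There is no counter-ion, so the complex is neutral overall.
Ligand charges: 2×azido (-1 each), 1×glycinato (-1 each), 2×bromo (-1 each); total -5. So Ta + (-5) = 0, giving Ta = +5.
Ligands are named alphabetically: azido before bromo before glycinato.

diazidodibromo(glycinato)tantalum(V)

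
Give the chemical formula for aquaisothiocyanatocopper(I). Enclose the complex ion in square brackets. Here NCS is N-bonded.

Ligands: 1 isothiocyanato (NCS, -1), 1 aqua (H2O, neutral). Ligand charge sum = -1.
With Cu in oxidation state +1, the complex ion is [Cu...].

[Cu(H2O)(NCS)]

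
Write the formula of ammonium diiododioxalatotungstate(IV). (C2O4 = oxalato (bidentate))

(NH4)2[W(C2O4)2I2]

Ligands: 2 iodo (I, -1), 2 oxalato (C2O4, -2). Ligand charge sum = -6.
Charge balance with ammonium (+1) requires 1 complex ion per 2 ammonium.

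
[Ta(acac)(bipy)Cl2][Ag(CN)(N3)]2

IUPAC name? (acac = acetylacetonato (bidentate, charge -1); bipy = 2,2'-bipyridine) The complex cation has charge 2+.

(acetylacetonato)(2,2'-bipyridine)dichlorotantalum(V) azidocyanoargentate(I)

Both ions are complex: the cation is named first with the plain metal name, the anion second with the -ate form; each ion's ligands are alphabetised independently.
The complex cation is given as 2+; its ligand charges sum to -3, so Ta = +5.
With 2 anions per cation, each anion must be 2/2 = 1−.
Anion: ligand charges sum to -2; for the ion to be 1−, Ag = +1.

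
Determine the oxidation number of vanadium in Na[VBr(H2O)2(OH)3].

1 sodium outside the brackets (+1 each) → the complex ion is 1−.
Ligand charges: 1×Br = -1; 2×H2O neutral; 3×OH = -3; sum -4.
V + (-4) = 1− ⇒ V is +3.

+3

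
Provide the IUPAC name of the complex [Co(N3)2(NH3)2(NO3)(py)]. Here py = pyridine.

diamminediazidonitrato(pyridine)cobalt(III)

There is no counter-ion, so the complex is neutral overall.
Ligand charges: 1×nitrato (-1 each), 2×azido (-1 each), 1×pyridine (neutral), 2×ammine (neutral); total -3. So Co + (-3) = 0, giving Co = +3.
Ligands are named alphabetically: ammine before azido before nitrato before pyridine.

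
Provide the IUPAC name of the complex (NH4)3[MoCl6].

ammonium hexachloromolybdate(III)

The 3 ammonium counter-ions carry a total charge of +3, so each complex ion is 3−.
Ligand charges: 6×chloro (-1 each); total -6. So Mo + (-6) = 3−, giving Mo = +3.
The complex ion is anionic, so molybdenum takes the -ate form molybdate(III).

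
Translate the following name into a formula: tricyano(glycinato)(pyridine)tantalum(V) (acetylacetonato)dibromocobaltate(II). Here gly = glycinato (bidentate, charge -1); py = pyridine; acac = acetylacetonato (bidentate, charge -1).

[Ta(CN)3(gly)(py)][Co(acac)Br2]

Cation [Ta…]: ligand charges -4, Ta(V) ⇒ ion charge 1+.
Anion [Co…]: ligand charges -3, Co(II) ⇒ ion charge 1−.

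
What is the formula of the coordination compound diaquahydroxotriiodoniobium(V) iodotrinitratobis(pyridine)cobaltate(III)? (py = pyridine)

Cation [Nb…]: ligand charges -4, Nb(V) ⇒ ion charge 1+.
Anion [Co…]: ligand charges -4, Co(III) ⇒ ion charge 1−.
One 1+ cation balances one 1− anion.

[Nb(H2O)2I3(OH)][CoI(NO3)3(py)2]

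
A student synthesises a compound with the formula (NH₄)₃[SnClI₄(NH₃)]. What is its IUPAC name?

ammonium amminechlorotetraiodostannate(II)

The 3 ammonium counter-ions carry a total charge of +3, so each complex ion is 3−.
Ligand charges: 4×iodo (-1 each), 1×ammine (neutral), 1×chloro (-1 each); total -5. So Sn + (-5) = 3−, giving Sn = +2.
The complex ion is anionic, so tin takes the -ate form stannate(II).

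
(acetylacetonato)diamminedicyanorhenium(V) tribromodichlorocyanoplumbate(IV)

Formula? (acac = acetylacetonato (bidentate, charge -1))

Cation [Re…]: ligand charges -3, Re(V) ⇒ ion charge 2+.
Anion [Pb…]: ligand charges -6, Pb(IV) ⇒ ion charge 2−.
One 2+ cation balances one 2− anion.

[Re(acac)(CN)2(NH3)2][PbBr3Cl2(CN)]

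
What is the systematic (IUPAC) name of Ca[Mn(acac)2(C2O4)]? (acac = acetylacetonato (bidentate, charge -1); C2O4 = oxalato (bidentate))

The 1 calcium counter-ion carries a total charge of +2, so each complex ion is 2−.
Ligand charges: 2×acetylacetonato (-1 each), 1×oxalato (-2 each); total -4. So Mn + (-4) = 2−, giving Mn = +2.
The complex ion is anionic, so manganese takes the -ate form manganate(II).

calcium bis(acetylacetonato)oxalatomanganate(II)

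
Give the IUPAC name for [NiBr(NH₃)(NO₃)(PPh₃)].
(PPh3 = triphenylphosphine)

amminebromonitrato(triphenylphosphine)nickel(II)

There is no counter-ion, so the complex is neutral overall.
Ligand charges: 1×bromo (-1 each), 1×nitrato (-1 each), 1×ammine (neutral), 1×triphenylphosphine (neutral); total -2. So Ni + (-2) = 0, giving Ni = +2.
Ligands are named alphabetically: ammine before bromo before nitrato before triphenylphosphine.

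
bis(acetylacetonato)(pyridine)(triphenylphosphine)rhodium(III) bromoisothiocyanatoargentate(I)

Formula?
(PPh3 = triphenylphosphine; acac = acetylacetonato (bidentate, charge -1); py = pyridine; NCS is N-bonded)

[Rh(acac)2(PPh3)(py)][AgBr(NCS)]

Cation [Rh…]: ligand charges -2, Rh(III) ⇒ ion charge 1+.
Anion [Ag…]: ligand charges -2, Ag(I) ⇒ ion charge 1−.
One 1+ cation balances one 1− anion.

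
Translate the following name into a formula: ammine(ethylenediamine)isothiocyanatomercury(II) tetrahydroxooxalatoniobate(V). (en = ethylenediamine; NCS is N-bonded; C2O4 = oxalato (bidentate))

[Hg(en)(NCS)(NH3)][Nb(C2O4)(OH)4]

Cation [Hg…]: ligand charges -1, Hg(II) ⇒ ion charge 1+.
Anion [Nb…]: ligand charges -6, Nb(V) ⇒ ion charge 1−.
One 1+ cation balances one 1− anion.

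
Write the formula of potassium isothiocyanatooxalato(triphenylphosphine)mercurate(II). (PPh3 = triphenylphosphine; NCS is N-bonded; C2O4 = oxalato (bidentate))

K[Hg(C2O4)(NCS)(PPh3)]

Ligands: 1 triphenylphosphine (PPh3, neutral), 1 isothiocyanato (NCS, -1), 1 oxalato (C2O4, -2). Ligand charge sum = -3.
With Hg in oxidation state +2, the complex ion is [Hg...]^1−.
Charge balance with potassium (+1) requires 1 complex ion per 1 potassium.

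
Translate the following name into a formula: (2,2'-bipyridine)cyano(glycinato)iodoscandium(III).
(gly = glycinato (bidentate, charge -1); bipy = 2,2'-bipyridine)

[Sc(bipy)(CN)(gly)I]

Ligands: 1 glycinato (gly, -1), 1 2,2'-bipyridine (bipy, neutral), 1 iodo (I, -1), 1 cyano (CN, -1). Ligand charge sum = -3.
With Sc in oxidation state +3, the complex ion is [Sc...].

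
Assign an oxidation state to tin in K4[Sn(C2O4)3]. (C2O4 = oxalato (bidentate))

+2

4 potassium outside the brackets (+1 each) → the complex ion is 4−.
Ligand charges: 3×C2O4 = -6; sum -6.
Sn + (-6) = 4− ⇒ Sn is +2.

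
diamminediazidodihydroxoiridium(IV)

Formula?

Ligands: 2 azido (N3, -1), 2 ammine (NH3, neutral), 2 hydroxo (OH, -1). Ligand charge sum = -4.
With Ir in oxidation state +4, the complex ion is [Ir...].

[Ir(N3)2(NH3)2(OH)2]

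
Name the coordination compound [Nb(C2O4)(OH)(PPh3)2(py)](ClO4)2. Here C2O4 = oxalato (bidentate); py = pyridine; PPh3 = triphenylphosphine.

The 2 perchlorate counter-ions carry a total charge of -2, so each complex ion is 2+.
Ligand charges: 1×oxalato (-2 each), 1×pyridine (neutral), 2×triphenylphosphine (neutral), 1×hydroxo (-1 each); total -3. So Nb + (-3) = 2+, giving Nb = +5.
Ligands are named alphabetically: hydroxo before oxalato before pyridine before triphenylphosphine.

hydroxooxalato(pyridine)bis(triphenylphosphine)niobium(V) perchlorate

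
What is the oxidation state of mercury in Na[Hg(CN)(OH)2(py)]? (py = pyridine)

1 sodium outside the brackets (+1 each) → the complex ion is 1−.
Ligand charges: 1×CN = -1; 1×py neutral; 2×OH = -2; sum -3.
Hg + (-3) = 1− ⇒ Hg is +2.

+2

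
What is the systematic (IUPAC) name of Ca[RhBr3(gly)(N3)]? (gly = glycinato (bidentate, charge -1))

The 1 calcium counter-ion carries a total charge of +2, so each complex ion is 2−.
Ligand charges: 1×azido (-1 each), 1×glycinato (-1 each), 3×bromo (-1 each); total -5. So Rh + (-5) = 2−, giving Rh = +3.
Ligands are named alphabetically: azido before bromo before glycinato.
The complex ion is anionic, so rhodium takes the -ate form rhodate(III).

calcium azidotribromo(glycinato)rhodate(III)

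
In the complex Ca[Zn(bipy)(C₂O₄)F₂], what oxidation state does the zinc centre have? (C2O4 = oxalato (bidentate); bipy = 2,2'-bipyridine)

1 calcium outside the brackets (+2 each) → the complex ion is 2−.
Ligand charges: 1×C2O4 = -2; 1×bipy neutral; 2×F = -2; sum -4.
Zn + (-4) = 2− ⇒ Zn is +2.

+2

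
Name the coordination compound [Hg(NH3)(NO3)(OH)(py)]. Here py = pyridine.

There is no counter-ion, so the complex is neutral overall.
Ligand charges: 1×hydroxo (-1 each), 1×ammine (neutral), 1×nitrato (-1 each), 1×pyridine (neutral); total -2. So Hg + (-2) = 0, giving Hg = +2.
Ligands are named alphabetically: ammine before hydroxo before nitrato before pyridine.

amminehydroxonitrato(pyridine)mercury(II)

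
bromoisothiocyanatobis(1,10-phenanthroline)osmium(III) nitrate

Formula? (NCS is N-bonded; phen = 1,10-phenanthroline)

[OsBr(NCS)(phen)2]NO3

Ligands: 1 bromo (Br, -1), 1 isothiocyanato (NCS, -1), 2 1,10-phenanthroline (phen, neutral). Ligand charge sum = -2.
Charge balance with nitrate (-1) requires 1 complex ion per 1 nitrate.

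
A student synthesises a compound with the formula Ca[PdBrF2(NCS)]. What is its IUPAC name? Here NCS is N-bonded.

calcium bromodifluoroisothiocyanatopalladate(II)

The 1 calcium counter-ion carries a total charge of +2, so each complex ion is 2−.
Ligand charges: 1×bromo (-1 each), 2×fluoro (-1 each), 1×isothiocyanato (-1 each); total -4. So Pd + (-4) = 2−, giving Pd = +2.
Ligands are named alphabetically: bromo before fluoro before isothiocyanato.
The complex ion is anionic, so palladium takes the -ate form palladate(II).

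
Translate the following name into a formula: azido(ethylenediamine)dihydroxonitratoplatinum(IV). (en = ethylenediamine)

[Pt(en)(N3)(NO3)(OH)2]

Ligands: 1 ethylenediamine (en, neutral), 2 hydroxo (OH, -1), 1 nitrato (NO3, -1), 1 azido (N3, -1). Ligand charge sum = -4.
With Pt in oxidation state +4, the complex ion is [Pt...].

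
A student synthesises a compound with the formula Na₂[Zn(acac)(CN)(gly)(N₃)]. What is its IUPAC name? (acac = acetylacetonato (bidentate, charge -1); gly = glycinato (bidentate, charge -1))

sodium (acetylacetonato)azidocyano(glycinato)zincate(II)

The 2 sodium counter-ions carry a total charge of +2, so each complex ion is 2−.
Ligand charges: 1×cyano (-1 each), 1×acetylacetonato (-1 each), 1×azido (-1 each), 1×glycinato (-1 each); total -4. So Zn + (-4) = 2−, giving Zn = +2.
Ligands are named alphabetically: acetylacetonato before azido before cyano before glycinato.
The complex ion is anionic, so zinc takes the -ate form zincate(II).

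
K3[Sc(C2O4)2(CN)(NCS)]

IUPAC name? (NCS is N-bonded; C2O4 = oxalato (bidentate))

The 3 potassium counter-ions carry a total charge of +3, so each complex ion is 3−.
Ligand charges: 1×cyano (-1 each), 1×isothiocyanato (-1 each), 2×oxalato (-2 each); total -6. So Sc + (-6) = 3−, giving Sc = +3.
Ligands are named alphabetically: cyano before isothiocyanato before oxalato.
The complex ion is anionic, so scandium takes the -ate form scandate(III).

potassium cyanoisothiocyanatodioxalatoscandate(III)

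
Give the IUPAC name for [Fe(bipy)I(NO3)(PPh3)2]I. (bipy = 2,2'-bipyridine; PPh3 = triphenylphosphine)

(2,2'-bipyridine)iodonitratobis(triphenylphosphine)iron(III) iodide

The 1 iodide counter-ion carries a total charge of -1, so each complex ion is 1+.
Ligand charges: 1×iodo (-1 each), 1×2,2'-bipyridine (neutral), 2×triphenylphosphine (neutral), 1×nitrato (-1 each); total -2. So Fe + (-2) = 1+, giving Fe = +3.
Ligands are named alphabetically: bipyridine before iodo before nitrato before triphenylphosphine.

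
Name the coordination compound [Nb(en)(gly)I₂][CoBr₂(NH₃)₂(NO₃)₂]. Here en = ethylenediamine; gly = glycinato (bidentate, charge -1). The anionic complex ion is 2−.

(ethylenediamine)(glycinato)diiodoniobium(V) diamminedibromodinitratocobaltate(II)

Both ions are complex: the cation is named first with the plain metal name, the anion second with the -ate form; each ion's ligands are alphabetised independently.
The complex anion is given as 2−; its ligand charges sum to -4, so Co = +2.
A 1:1 salt means the cation carries the equal and opposite charge, 2+.
Cation: ligand charges sum to -3; for the ion to be 2+, Nb = +5.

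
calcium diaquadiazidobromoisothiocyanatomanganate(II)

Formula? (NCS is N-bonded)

Ligands: 2 aqua (H2O, neutral), 2 azido (N3, -1), 1 isothiocyanato (NCS, -1), 1 bromo (Br, -1). Ligand charge sum = -4.
With Mn in oxidation state +2, the complex ion is [Mn...]^2−.
Charge balance with calcium (+2) requires 1 complex ion per 1 calcium.

Ca[MnBr(H2O)2(N3)2(NCS)]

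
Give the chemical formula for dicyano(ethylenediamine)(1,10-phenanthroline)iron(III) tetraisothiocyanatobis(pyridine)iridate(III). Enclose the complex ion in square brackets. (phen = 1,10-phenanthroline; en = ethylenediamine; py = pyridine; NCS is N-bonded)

[Fe(CN)2(en)(phen)][Ir(NCS)4(py)2]

Cation [Fe…]: ligand charges -2, Fe(III) ⇒ ion charge 1+.
Anion [Ir…]: ligand charges -4, Ir(III) ⇒ ion charge 1−.
One 1+ cation balances one 1− anion.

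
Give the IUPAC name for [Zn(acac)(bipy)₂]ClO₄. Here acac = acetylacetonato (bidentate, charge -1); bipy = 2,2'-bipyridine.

The 1 perchlorate counter-ion carries a total charge of -1, so each complex ion is 1+.
Ligand charges: 1×acetylacetonato (-1 each), 2×2,2'-bipyridine (neutral); total -1. So Zn + (-1) = 1+, giving Zn = +2.
Ligands are named alphabetically: acetylacetonato before bipyridine.

(acetylacetonato)bis(2,2'-bipyridine)zinc(II) perchlorate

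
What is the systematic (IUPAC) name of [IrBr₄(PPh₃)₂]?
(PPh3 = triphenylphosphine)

There is no counter-ion, so the complex is neutral overall.
Ligand charges: 4×bromo (-1 each), 2×triphenylphosphine (neutral); total -4. So Ir + (-4) = 0, giving Ir = +4.
Ligands are named alphabetically: bromo before triphenylphosphine.

tetrabromobis(triphenylphosphine)iridium(IV)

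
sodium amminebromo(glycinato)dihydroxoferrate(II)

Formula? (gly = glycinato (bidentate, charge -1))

Na2[FeBr(gly)(NH3)(OH)2]

Ligands: 1 ammine (NH3, neutral), 1 bromo (Br, -1), 2 hydroxo (OH, -1), 1 glycinato (gly, -1). Ligand charge sum = -4.
With Fe in oxidation state +2, the complex ion is [Fe...]^2−.
Charge balance with sodium (+1) requires 1 complex ion per 2 sodium.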